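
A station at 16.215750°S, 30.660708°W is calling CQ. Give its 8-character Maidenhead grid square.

Shift to the Maidenhead origin (180°W, 90°S): lon 149.33929, lat 73.78425.
Field (20°×10°, letters A–R): lon ⌊149.33929/20⌋ = 7 → H; lat ⌊73.78425/10⌋ = 7 → H.
Square (2°×1°, digits 0–9): lon ⌊9.33929/2⌋ = 4; lat ⌊3.78425/1⌋ = 3.
Subsquare (5′×2.5′, letters a–x): lon ⌊1.33929/0.0833333⌋ = 16 → q; lat ⌊0.78425/0.0416667⌋ = 18 → s.
Extended square (30″×15″, digits 0–9): lon ⌊0.00596/0.00833333⌋ = 0; lat ⌊0.03425/0.00416667⌋ = 8.

HH43qs08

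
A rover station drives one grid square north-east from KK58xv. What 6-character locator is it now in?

KK68aw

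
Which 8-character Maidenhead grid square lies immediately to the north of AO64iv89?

AO64iw80

Latitude extended square 9; +1 → 10, wraps to 0, carry into subsquare.
Latitude subsquare v = 21; +1 → 22 = w.
The longitude characters are unchanged.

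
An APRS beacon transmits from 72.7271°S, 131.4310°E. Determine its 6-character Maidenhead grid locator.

Shift to the Maidenhead origin (180°W, 90°S): lon 311.4310, lat 17.2729.
Field: 311.4310/20 → 15 → P, 17.2729/10 → 1 → B; chars PB.
Square: 11.4310/2 → 5, 7.2729/1 → 7; chars 57.
Subsquare: 1.4310/0.0833333 → 17 → r, 0.2729/0.0416667 → 6 → g; chars rg.

PB57rg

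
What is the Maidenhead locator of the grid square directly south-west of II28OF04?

Longitude extended square 0; −1 → -1, wraps to 9, carry into subsquare.
Longitude subsquare o = 14; −1 → 13 = n.
Latitude extended square 4; −1 → 3.

II28nf93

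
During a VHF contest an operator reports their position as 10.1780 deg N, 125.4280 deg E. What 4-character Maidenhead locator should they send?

PK20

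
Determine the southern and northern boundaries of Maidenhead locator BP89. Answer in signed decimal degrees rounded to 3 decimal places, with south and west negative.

69.000, 70.000

Field B=1, P=15: +1·20° lon, +15·10° lat → SW at lon -160°, lat 60°.
Square 8, 9: +8·2° lon, +9·1° lat → SW at lon -144°, lat 69°.
Cell spans 2° lon × 1° lat.
south 69.000, north 70.000.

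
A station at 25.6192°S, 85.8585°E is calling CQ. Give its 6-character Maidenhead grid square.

Shift to the Maidenhead origin (180°W, 90°S): lon 265.8585, lat 64.3808.
Field: lon ⌊265.8585/20⌋ = 13 → N; lat ⌊64.3808/10⌋ = 6 → G.
Square: lon ⌊5.8585/2⌋ = 2; lat ⌊4.3808/1⌋ = 4.
Subsquare: lon ⌊1.8585/0.0833333⌋ = 22 → w; lat ⌊0.3808/0.0416667⌋ = 9 → j.

NG24wj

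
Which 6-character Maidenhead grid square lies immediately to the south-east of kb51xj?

KB61ai

Longitude subsquare x = 23; +1 → 24, wraps to 0 = a, carry into square.
Longitude square 5; +1 → 6.
Latitude subsquare j = 9; −1 → 8 = i.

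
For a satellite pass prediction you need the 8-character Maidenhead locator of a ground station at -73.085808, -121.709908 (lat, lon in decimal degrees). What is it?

Shift to the Maidenhead origin (180°W, 90°S): lon 58.29009, lat 16.91419.
Field (20°×10°, letters A–R): 58.29009/20 → 2 → C, 16.91419/10 → 1 → B; chars CB.
Square (2°×1°, digits 0–9): 18.29009/2 → 9, 6.91419/1 → 6; chars 96.
Subsquare (5′×2.5′, letters a–x): 0.29009/0.0833333 → 3 → d, 0.91419/0.0416667 → 21 → v; chars dv.
Extended square (30″×15″, digits 0–9): 0.04009/0.00833333 → 4, 0.03919/0.00416667 → 9; chars 49.

CB96dv49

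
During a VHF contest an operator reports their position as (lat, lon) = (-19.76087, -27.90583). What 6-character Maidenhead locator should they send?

HH60bf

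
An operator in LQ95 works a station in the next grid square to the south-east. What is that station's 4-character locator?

MQ04

Longitude square 9; +1 → 10, wraps to 0, carry into field.
Longitude field L = 11; +1 → 12 = M.
Latitude square 5; −1 → 4.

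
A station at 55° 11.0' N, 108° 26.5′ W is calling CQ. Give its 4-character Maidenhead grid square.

DO55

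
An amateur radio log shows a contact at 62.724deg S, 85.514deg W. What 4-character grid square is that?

EC77

Shift to the Maidenhead origin (180°W, 90°S): lon 94.49, lat 27.28.
Field: 94.49/20 → 4 → E, 27.28/10 → 2 → C; chars EC.
Square: 14.49/2 → 7, 7.28/1 → 7; chars 77.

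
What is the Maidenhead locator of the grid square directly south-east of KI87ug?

KI87vf

Longitude subsquare u = 20; +1 → 21 = v.
Latitude subsquare g = 6; −1 → 5 = f.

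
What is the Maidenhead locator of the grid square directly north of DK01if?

DK01ig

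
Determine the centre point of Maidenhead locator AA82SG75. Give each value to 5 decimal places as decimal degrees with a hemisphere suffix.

87.72708° S, 162.43750° W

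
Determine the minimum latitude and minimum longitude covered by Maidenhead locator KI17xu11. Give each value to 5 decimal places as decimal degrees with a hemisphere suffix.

2.16250° S, 23.92500° E

Field K=10, I=8: +10·20° lon, +8·10° lat → SW at lon 20°, lat -10°.
Square 1, 7: +1·2° lon, +7·1° lat → SW at lon 22°, lat -3°.
Subsquare x=23, u=20: +23·0.0833333° lon, +20·0.0416667° lat → SW at lon 23.9167°, lat -2.16667°.
Extended square 1, 1: +1·0.00833333° lon, +1·0.00416667° lat → SW at lon 23.925°, lat -2.1625°.
latitude 2.16250° S, longitude 23.92500° E.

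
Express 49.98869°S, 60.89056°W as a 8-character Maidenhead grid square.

FE90na32

Add 180° to longitude and 90° to latitude: 119.10944, 40.01131.
Field (20°×10°, letters A–R): 119.10944/20 → 5 → F, 40.01131/10 → 4 → E; chars FE.
Square (2°×1°, digits 0–9): 19.10944/2 → 9, 0.01131/1 → 0; chars 90.
Subsquare (5′×2.5′, letters a–x): 1.10944/0.0833333 → 13 → n, 0.01131/0.0416667 → 0 → a; chars na.
Extended square (30″×15″, digits 0–9): 0.02611/0.00833333 → 3, 0.01131/0.00416667 → 2; chars 32.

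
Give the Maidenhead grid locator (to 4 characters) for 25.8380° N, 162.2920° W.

Shift to the Maidenhead origin (180°W, 90°S): lon 17.71, lat 115.84.
Field (20°×10°, letters A–R): lon ⌊17.71/20⌋ = 0 → A; lat ⌊115.84/10⌋ = 11 → L.
Square (2°×1°, digits 0–9): lon ⌊17.71/2⌋ = 8; lat ⌊5.84/1⌋ = 5.

AL85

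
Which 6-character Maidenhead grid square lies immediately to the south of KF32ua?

KF31ux

Latitude subsquare a = 0; −1 → -1, wraps to 23 = x, carry into square.
Latitude square 2; −1 → 1.
The longitude characters are unchanged.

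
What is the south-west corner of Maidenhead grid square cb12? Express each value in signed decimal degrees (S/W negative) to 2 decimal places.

-78.00, -138.00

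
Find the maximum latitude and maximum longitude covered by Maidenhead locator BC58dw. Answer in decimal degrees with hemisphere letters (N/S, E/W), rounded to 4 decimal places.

Field B=1, C=2: +1·20° lon, +2·10° lat → SW at lon -160°, lat -70°.
Square 5, 8: +5·2° lon, +8·1° lat → SW at lon -150°, lat -62°.
Subsquare d=3, w=22: +3·0.0833333° lon, +22·0.0416667° lat → SW at lon -149.75°, lat -61.0833°.
Cell spans 0.0833333° lon × 0.0416667° lat. NE corner is SW corner plus one full cell.
latitude 61.0417° S, longitude 149.6667° W.

61.0417° S, 149.6667° W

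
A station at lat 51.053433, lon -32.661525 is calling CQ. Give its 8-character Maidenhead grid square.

HO31qb02

Add 180° to longitude and 90° to latitude: 147.33848, 141.05343.
Field (20°×10°, letters A–R): 147.33848/20 → 7 → H, 141.05343/10 → 14 → O; chars HO.
Square (2°×1°, digits 0–9): 7.33848/2 → 3, 1.05343/1 → 1; chars 31.
Subsquare (5′×2.5′, letters a–x): 1.33848/0.0833333 → 16 → q, 0.05343/0.0416667 → 1 → b; chars qb.
Extended square (30″×15″, digits 0–9): 0.00514/0.00833333 → 0, 0.01177/0.00416667 → 2; chars 02.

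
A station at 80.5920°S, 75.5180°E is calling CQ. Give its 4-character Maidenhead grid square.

Offset from 180°W / 90°S: lon 255.52°, lat 9.41°.
Field: lon ⌊255.52/20⌋ = 12 → M; lat ⌊9.41/10⌋ = 0 → A.
Square: lon ⌊15.52/2⌋ = 7; lat ⌊9.41/1⌋ = 9.

MA79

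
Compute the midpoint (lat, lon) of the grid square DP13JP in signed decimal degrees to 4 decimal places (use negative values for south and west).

Field D=3, P=15: +3·20° lon, +15·10° lat → SW at lon -120°, lat 60°.
Square 1, 3: +1·2° lon, +3·1° lat → SW at lon -118°, lat 63°.
Subsquare j=9, p=15: +9·0.0833333° lon, +15·0.0416667° lat → SW at lon -117.25°, lat 63.625°.
Cell spans 0.0833333° lon × 0.0416667° lat. Centre is SW corner plus half of each.
latitude 63.6458, longitude -117.2083.

63.6458, -117.2083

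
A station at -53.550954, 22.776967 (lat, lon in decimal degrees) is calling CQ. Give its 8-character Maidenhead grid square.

Shift to the Maidenhead origin (180°W, 90°S): lon 202.77697, lat 36.44905.
Field: lon ⌊202.77697/20⌋ = 10 → K; lat ⌊36.44905/10⌋ = 3 → D.
Square: lon ⌊2.77697/2⌋ = 1; lat ⌊6.44905/1⌋ = 6.
Subsquare: lon ⌊0.77697/0.0833333⌋ = 9 → j; lat ⌊0.44905/0.0416667⌋ = 10 → k.
Extended square: lon ⌊0.02697/0.00833333⌋ = 3; lat ⌊0.03238/0.00416667⌋ = 7.

KD16jk37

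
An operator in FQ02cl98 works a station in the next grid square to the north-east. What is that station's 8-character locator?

Longitude extended square 9; +1 → 10, wraps to 0, carry into subsquare.
Longitude subsquare c = 2; +1 → 3 = d.
Latitude extended square 8; +1 → 9.

FQ02dl09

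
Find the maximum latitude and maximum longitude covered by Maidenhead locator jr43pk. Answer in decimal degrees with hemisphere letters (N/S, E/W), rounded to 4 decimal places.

83.4583° N, 9.3333° E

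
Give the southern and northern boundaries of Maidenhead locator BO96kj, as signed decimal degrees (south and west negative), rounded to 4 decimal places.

56.3750, 56.4167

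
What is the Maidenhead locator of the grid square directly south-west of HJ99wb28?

Longitude extended square 2; −1 → 1.
Latitude extended square 8; −1 → 7.

HJ99wb17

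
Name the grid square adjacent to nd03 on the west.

Longitude square 0; −1 → -1, wraps to 9, carry into field.
Longitude field N = 13; −1 → 12 = M.
The latitude characters are unchanged.

MD93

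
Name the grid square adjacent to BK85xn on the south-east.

Longitude subsquare x = 23; +1 → 24, wraps to 0 = a, carry into square.
Longitude square 8; +1 → 9.
Latitude subsquare n = 13; −1 → 12 = m.

BK95am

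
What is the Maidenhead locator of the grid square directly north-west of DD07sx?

DD08ra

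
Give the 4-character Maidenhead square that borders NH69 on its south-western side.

NH58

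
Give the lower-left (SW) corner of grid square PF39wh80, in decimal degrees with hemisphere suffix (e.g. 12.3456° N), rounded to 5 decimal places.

30.70833° S, 127.90000° E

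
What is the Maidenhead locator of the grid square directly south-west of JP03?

Longitude square 0; −1 → -1, wraps to 9, carry into field.
Longitude field J = 9; −1 → 8 = I.
Latitude square 3; −1 → 2.

IP92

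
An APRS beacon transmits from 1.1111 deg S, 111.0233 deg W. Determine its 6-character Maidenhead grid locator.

Offset from 180°W / 90°S: lon 68.9767°, lat 88.8889°.
Field: 68.9767/20 → 3 → D, 88.8889/10 → 8 → I; chars DI.
Square: 8.9767/2 → 4, 8.8889/1 → 8; chars 48.
Subsquare: 0.9767/0.0833333 → 11 → l, 0.8889/0.0416667 → 21 → v; chars lv.

DI48lv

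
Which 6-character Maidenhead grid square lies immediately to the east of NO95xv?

OO05av

Longitude subsquare x = 23; +1 → 24, wraps to 0 = a, carry into square.
Longitude square 9; +1 → 10, wraps to 0, carry into field.
Longitude field N = 13; +1 → 14 = O.
The latitude characters are unchanged.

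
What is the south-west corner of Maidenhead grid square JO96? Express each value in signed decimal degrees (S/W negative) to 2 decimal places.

56.00, 18.00

Field J=9, O=14: +9·20° lon, +14·10° lat → SW at lon 0°, lat 50°.
Square 9, 6: +9·2° lon, +6·1° lat → SW at lon 18°, lat 56°.
latitude 56.00, longitude 18.00.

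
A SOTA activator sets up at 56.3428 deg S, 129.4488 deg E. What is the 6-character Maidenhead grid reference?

PD43rp

Shift to the Maidenhead origin (180°W, 90°S): lon 309.4488, lat 33.6572.
Field: 309.4488/20 → 15 → P, 33.6572/10 → 3 → D; chars PD.
Square: 9.4488/2 → 4, 3.6572/1 → 3; chars 43.
Subsquare: 1.4488/0.0833333 → 17 → r, 0.6572/0.0416667 → 15 → p; chars rp.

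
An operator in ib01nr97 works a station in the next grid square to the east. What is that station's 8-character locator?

IB01or07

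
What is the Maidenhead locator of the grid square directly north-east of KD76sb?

KD76tc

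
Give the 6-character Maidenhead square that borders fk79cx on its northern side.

Latitude subsquare x = 23; +1 → 24, wraps to 0 = a, carry into square.
Latitude square 9; +1 → 10, wraps to 0, carry into field.
Latitude field K = 10; +1 → 11 = L.
The longitude characters are unchanged.

FL70ca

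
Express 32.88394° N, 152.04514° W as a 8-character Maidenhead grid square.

Shift to the Maidenhead origin (180°W, 90°S): lon 27.95486, lat 122.88394.
Field (20°×10°, letters A–R): 27.95486/20 → 1 → B, 122.88394/10 → 12 → M; chars BM.
Square (2°×1°, digits 0–9): 7.95486/2 → 3, 2.88394/1 → 2; chars 32.
Subsquare (5′×2.5′, letters a–x): 1.95486/0.0833333 → 23 → x, 0.88394/0.0416667 → 21 → v; chars xv.
Extended square (30″×15″, digits 0–9): 0.03819/0.00833333 → 4, 0.00894/0.00416667 → 2; chars 42.

BM32xv42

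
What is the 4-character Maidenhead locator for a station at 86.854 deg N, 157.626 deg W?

BR16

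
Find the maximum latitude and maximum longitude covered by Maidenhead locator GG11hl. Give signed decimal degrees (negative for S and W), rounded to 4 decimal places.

-28.5000, -57.3333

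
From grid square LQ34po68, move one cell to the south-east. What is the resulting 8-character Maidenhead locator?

Longitude extended square 6; +1 → 7.
Latitude extended square 8; −1 → 7.

LQ34po77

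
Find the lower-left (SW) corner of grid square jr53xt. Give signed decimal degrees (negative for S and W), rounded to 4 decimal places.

83.7917, 11.9167

Field J=9, R=17: +9·20° lon, +17·10° lat → SW at lon 0°, lat 80°.
Square 5, 3: +5·2° lon, +3·1° lat → SW at lon 10°, lat 83°.
Subsquare x=23, t=19: +23·0.0833333° lon, +19·0.0416667° lat → SW at lon 11.9167°, lat 83.7917°.
latitude 83.7917, longitude 11.9167.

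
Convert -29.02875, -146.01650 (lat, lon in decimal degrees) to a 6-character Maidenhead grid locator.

Offset from 180°W / 90°S: lon 33.9835°, lat 60.9712°.
Field (20°×10°, letters A–R): 33.9835/20 → 1 → B, 60.9712/10 → 6 → G; chars BG.
Square (2°×1°, digits 0–9): 13.9835/2 → 6, 0.9712/1 → 0; chars 60.
Subsquare (5′×2.5′, letters a–x): 1.9835/0.0833333 → 23 → x, 0.9712/0.0416667 → 23 → x; chars xx.

BG60xx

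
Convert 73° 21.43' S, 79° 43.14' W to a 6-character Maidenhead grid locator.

FB06dp

Shift to the Maidenhead origin (180°W, 90°S): lon 100.2810, lat 16.6428.
Field: 100.2810/20 → 5 → F, 16.6428/10 → 1 → B; chars FB.
Square: 0.2810/2 → 0, 6.6428/1 → 6; chars 06.
Subsquare: 0.2810/0.0833333 → 3 → d, 0.6428/0.0416667 → 15 → p; chars dp.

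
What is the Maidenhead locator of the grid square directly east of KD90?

LD00

Longitude square 9; +1 → 10, wraps to 0, carry into field.
Longitude field K = 10; +1 → 11 = L.
The latitude characters are unchanged.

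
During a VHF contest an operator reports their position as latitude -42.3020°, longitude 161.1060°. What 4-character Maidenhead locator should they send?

RE07

Shift to the Maidenhead origin (180°W, 90°S): lon 341.11, lat 47.70.
Field (20°×10°, letters A–R): 341.11/20 → 17 → R, 47.70/10 → 4 → E; chars RE.
Square (2°×1°, digits 0–9): 1.11/2 → 0, 7.70/1 → 7; chars 07.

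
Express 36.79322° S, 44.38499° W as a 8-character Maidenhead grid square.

Add 180° to longitude and 90° to latitude: 135.61501, 53.20678.
Field: 135.61501/20 → 6 → G, 53.20678/10 → 5 → F; chars GF.
Square: 15.61501/2 → 7, 3.20678/1 → 3; chars 73.
Subsquare: 1.61501/0.0833333 → 19 → t, 0.20678/0.0416667 → 4 → e; chars te.
Extended square: 0.03168/0.00833333 → 3, 0.04011/0.00416667 → 9; chars 39.

GF73te39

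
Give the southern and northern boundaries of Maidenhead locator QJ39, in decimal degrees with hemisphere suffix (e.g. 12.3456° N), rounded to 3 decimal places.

Field Q=16, J=9: +16·20° lon, +9·10° lat → SW at lon 140°, lat 0°.
Square 3, 9: +3·2° lon, +9·1° lat → SW at lon 146°, lat 9°.
Cell spans 2° lon × 1° lat.
south 9.000° N, north 10.000° N.

9.000° N, 10.000° N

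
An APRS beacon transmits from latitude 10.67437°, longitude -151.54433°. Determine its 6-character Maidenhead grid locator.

BK40fq

Offset from 180°W / 90°S: lon 28.4557°, lat 100.6744°.
Field (20°×10°, letters A–R): 28.4557/20 → 1 → B, 100.6744/10 → 10 → K; chars BK.
Square (2°×1°, digits 0–9): 8.4557/2 → 4, 0.6744/1 → 0; chars 40.
Subsquare (5′×2.5′, letters a–x): 0.4557/0.0833333 → 5 → f, 0.6744/0.0416667 → 16 → q; chars fq.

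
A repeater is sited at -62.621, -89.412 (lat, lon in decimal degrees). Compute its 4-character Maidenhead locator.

Offset from 180°W / 90°S: lon 90.59°, lat 27.38°.
Field: lon ⌊90.59/20⌋ = 4 → E; lat ⌊27.38/10⌋ = 2 → C.
Square: lon ⌊10.59/2⌋ = 5; lat ⌊7.38/1⌋ = 7.

EC57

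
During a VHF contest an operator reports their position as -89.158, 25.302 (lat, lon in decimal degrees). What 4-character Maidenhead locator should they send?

Add 180° to longitude and 90° to latitude: 205.30, 0.84.
Field: 205.30/20 → 10 → K, 0.84/10 → 0 → A; chars KA.
Square: 5.30/2 → 2, 0.84/1 → 0; chars 20.

KA20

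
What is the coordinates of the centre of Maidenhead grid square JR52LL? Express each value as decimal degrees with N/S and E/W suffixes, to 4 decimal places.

82.4792° N, 10.9583° E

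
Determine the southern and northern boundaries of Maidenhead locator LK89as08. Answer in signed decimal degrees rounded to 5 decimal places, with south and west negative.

19.78333, 19.78750

Field L=11, K=10: +11·20° lon, +10·10° lat → SW at lon 40°, lat 10°.
Square 8, 9: +8·2° lon, +9·1° lat → SW at lon 56°, lat 19°.
Subsquare a=0, s=18: +0·0.0833333° lon, +18·0.0416667° lat → SW at lon 56°, lat 19.75°.
Extended square 0, 8: +0·0.00833333° lon, +8·0.00416667° lat → SW at lon 56°, lat 19.7833°.
Cell spans 0.00833333° lon × 0.00416667° lat.
south 19.78333, north 19.78750.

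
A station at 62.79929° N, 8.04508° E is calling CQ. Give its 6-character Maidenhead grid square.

Offset from 180°W / 90°S: lon 188.0451°, lat 152.7993°.
Field: lon ⌊188.0451/20⌋ = 9 → J; lat ⌊152.7993/10⌋ = 15 → P.
Square: lon ⌊8.0451/2⌋ = 4; lat ⌊2.7993/1⌋ = 2.
Subsquare: lon ⌊0.0451/0.0833333⌋ = 0 → a; lat ⌊0.7993/0.0416667⌋ = 19 → t.

JP42at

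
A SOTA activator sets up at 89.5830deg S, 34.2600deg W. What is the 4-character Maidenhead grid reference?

Shift to the Maidenhead origin (180°W, 90°S): lon 145.74, lat 0.42.
Field (20°×10°, letters A–R): 145.74/20 → 7 → H, 0.42/10 → 0 → A; chars HA.
Square (2°×1°, digits 0–9): 5.74/2 → 2, 0.42/1 → 0; chars 20.

HA20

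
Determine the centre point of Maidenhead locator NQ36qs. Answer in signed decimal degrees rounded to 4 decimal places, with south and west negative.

76.7708, 87.3750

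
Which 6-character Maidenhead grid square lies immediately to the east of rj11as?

RJ11bs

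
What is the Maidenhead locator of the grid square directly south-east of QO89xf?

Longitude subsquare x = 23; +1 → 24, wraps to 0 = a, carry into square.
Longitude square 8; +1 → 9.
Latitude subsquare f = 5; −1 → 4 = e.

QO99ae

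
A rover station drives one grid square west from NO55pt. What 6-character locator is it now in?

NO55ot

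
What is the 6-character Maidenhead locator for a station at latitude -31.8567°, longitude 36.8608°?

Add 180° to longitude and 90° to latitude: 216.8608, 58.1433.
Field (20°×10°, letters A–R): 216.8608/20 → 10 → K, 58.1433/10 → 5 → F; chars KF.
Square (2°×1°, digits 0–9): 16.8608/2 → 8, 8.1433/1 → 8; chars 88.
Subsquare (5′×2.5′, letters a–x): 0.8608/0.0833333 → 10 → k, 0.1433/0.0416667 → 3 → d; chars kd.

KF88kd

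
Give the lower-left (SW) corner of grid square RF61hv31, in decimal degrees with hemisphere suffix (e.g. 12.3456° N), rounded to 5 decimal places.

Field R=17, F=5: +17·20° lon, +5·10° lat → SW at lon 160°, lat -40°.
Square 6, 1: +6·2° lon, +1·1° lat → SW at lon 172°, lat -39°.
Subsquare h=7, v=21: +7·0.0833333° lon, +21·0.0416667° lat → SW at lon 172.583°, lat -38.125°.
Extended square 3, 1: +3·0.00833333° lon, +1·0.00416667° lat → SW at lon 172.608°, lat -38.1208°.
latitude 38.12083° S, longitude 172.60833° E.

38.12083° S, 172.60833° E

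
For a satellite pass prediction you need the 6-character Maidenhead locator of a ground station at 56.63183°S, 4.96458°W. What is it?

ID73mi

Offset from 180°W / 90°S: lon 175.0354°, lat 33.3682°.
Field (20°×10°, letters A–R): lon ⌊175.0354/20⌋ = 8 → I; lat ⌊33.3682/10⌋ = 3 → D.
Square (2°×1°, digits 0–9): lon ⌊15.0354/2⌋ = 7; lat ⌊3.3682/1⌋ = 3.
Subsquare (5′×2.5′, letters a–x): lon ⌊1.0354/0.0833333⌋ = 12 → m; lat ⌊0.3682/0.0416667⌋ = 8 → i.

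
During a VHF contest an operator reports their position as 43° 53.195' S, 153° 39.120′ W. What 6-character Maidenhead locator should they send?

BE36ec

Offset from 180°W / 90°S: lon 26.3480°, lat 46.1134°.
Field: lon ⌊26.3480/20⌋ = 1 → B; lat ⌊46.1134/10⌋ = 4 → E.
Square: lon ⌊6.3480/2⌋ = 3; lat ⌊6.1134/1⌋ = 6.
Subsquare: lon ⌊0.3480/0.0833333⌋ = 4 → e; lat ⌊0.1134/0.0416667⌋ = 2 → c.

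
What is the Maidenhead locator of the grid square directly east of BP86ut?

Longitude subsquare u = 20; +1 → 21 = v.
The latitude characters are unchanged.

BP86vt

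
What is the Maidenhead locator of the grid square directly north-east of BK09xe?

Longitude subsquare x = 23; +1 → 24, wraps to 0 = a, carry into square.
Longitude square 0; +1 → 1.
Latitude subsquare e = 4; +1 → 5 = f.

BK19af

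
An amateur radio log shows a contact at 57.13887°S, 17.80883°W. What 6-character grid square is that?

ID12cu

Shift to the Maidenhead origin (180°W, 90°S): lon 162.1912, lat 32.8611.
Field (20°×10°, letters A–R): lon ⌊162.1912/20⌋ = 8 → I; lat ⌊32.8611/10⌋ = 3 → D.
Square (2°×1°, digits 0–9): lon ⌊2.1912/2⌋ = 1; lat ⌊2.8611/1⌋ = 2.
Subsquare (5′×2.5′, letters a–x): lon ⌊0.1912/0.0833333⌋ = 2 → c; lat ⌊0.8611/0.0416667⌋ = 20 → u.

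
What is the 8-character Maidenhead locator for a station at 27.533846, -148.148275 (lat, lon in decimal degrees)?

BL57wm28

Offset from 180°W / 90°S: lon 31.85172°, lat 117.53385°.
Field (20°×10°, letters A–R): lon ⌊31.85172/20⌋ = 1 → B; lat ⌊117.53385/10⌋ = 11 → L.
Square (2°×1°, digits 0–9): lon ⌊11.85172/2⌋ = 5; lat ⌊7.53385/1⌋ = 7.
Subsquare (5′×2.5′, letters a–x): lon ⌊1.85172/0.0833333⌋ = 22 → w; lat ⌊0.53385/0.0416667⌋ = 12 → m.
Extended square (30″×15″, digits 0–9): lon ⌊0.01839/0.00833333⌋ = 2; lat ⌊0.03385/0.00416667⌋ = 8.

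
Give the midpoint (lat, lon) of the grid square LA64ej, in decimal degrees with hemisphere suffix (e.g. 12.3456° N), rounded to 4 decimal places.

Field L=11, A=0: +11·20° lon, +0·10° lat → SW at lon 40°, lat -90°.
Square 6, 4: +6·2° lon, +4·1° lat → SW at lon 52°, lat -86°.
Subsquare e=4, j=9: +4·0.0833333° lon, +9·0.0416667° lat → SW at lon 52.3333°, lat -85.625°.
Cell spans 0.0833333° lon × 0.0416667° lat. Centre is SW corner plus half of each.
latitude 85.6042° S, longitude 52.3750° E.

85.6042° S, 52.3750° E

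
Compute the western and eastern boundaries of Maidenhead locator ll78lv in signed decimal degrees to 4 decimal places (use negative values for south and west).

54.9167, 55.0000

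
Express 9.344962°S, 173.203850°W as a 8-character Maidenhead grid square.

AI30jp57

Shift to the Maidenhead origin (180°W, 90°S): lon 6.79615, lat 80.65504.
Field: lon ⌊6.79615/20⌋ = 0 → A; lat ⌊80.65504/10⌋ = 8 → I.
Square: lon ⌊6.79615/2⌋ = 3; lat ⌊0.65504/1⌋ = 0.
Subsquare: lon ⌊0.79615/0.0833333⌋ = 9 → j; lat ⌊0.65504/0.0416667⌋ = 15 → p.
Extended square: lon ⌊0.04615/0.00833333⌋ = 5; lat ⌊0.03004/0.00416667⌋ = 7.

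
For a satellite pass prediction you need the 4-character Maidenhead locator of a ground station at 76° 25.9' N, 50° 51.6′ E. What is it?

LQ56

Offset from 180°W / 90°S: lon 230.86°, lat 166.43°.
Field (20°×10°, letters A–R): 230.86/20 → 11 → L, 166.43/10 → 16 → Q; chars LQ.
Square (2°×1°, digits 0–9): 10.86/2 → 5, 6.43/1 → 6; chars 56.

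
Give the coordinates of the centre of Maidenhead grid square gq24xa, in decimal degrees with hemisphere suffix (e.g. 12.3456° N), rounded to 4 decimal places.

74.0208° N, 54.0417° W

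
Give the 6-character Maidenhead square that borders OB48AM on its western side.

OB38xm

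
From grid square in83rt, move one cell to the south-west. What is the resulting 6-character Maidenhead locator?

IN83qs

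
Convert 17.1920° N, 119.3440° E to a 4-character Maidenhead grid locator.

Offset from 180°W / 90°S: lon 299.34°, lat 107.19°.
Field: 299.34/20 → 14 → O, 107.19/10 → 10 → K; chars OK.
Square: 19.34/2 → 9, 7.19/1 → 7; chars 97.

OK97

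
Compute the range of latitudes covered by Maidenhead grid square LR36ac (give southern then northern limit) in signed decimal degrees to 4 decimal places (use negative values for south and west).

Field L=11, R=17: +11·20° lon, +17·10° lat → SW at lon 40°, lat 80°.
Square 3, 6: +3·2° lon, +6·1° lat → SW at lon 46°, lat 86°.
Subsquare a=0, c=2: +0·0.0833333° lon, +2·0.0416667° lat → SW at lon 46°, lat 86.0833°.
Cell spans 0.0833333° lon × 0.0416667° lat.
south 86.0833, north 86.1250.

86.0833, 86.1250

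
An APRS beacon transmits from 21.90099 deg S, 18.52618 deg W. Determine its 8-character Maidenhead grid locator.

Add 180° to longitude and 90° to latitude: 161.47382, 68.09901.
Field: lon ⌊161.47382/20⌋ = 8 → I; lat ⌊68.09901/10⌋ = 6 → G.
Square: lon ⌊1.47382/2⌋ = 0; lat ⌊8.09901/1⌋ = 8.
Subsquare: lon ⌊1.47382/0.0833333⌋ = 17 → r; lat ⌊0.09901/0.0416667⌋ = 2 → c.
Extended square: lon ⌊0.05715/0.00833333⌋ = 6; lat ⌊0.01568/0.00416667⌋ = 3.

IG08rc63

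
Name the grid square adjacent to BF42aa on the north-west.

BF32xb

Longitude subsquare a = 0; −1 → -1, wraps to 23 = x, carry into square.
Longitude square 4; −1 → 3.
Latitude subsquare a = 0; +1 → 1 = b.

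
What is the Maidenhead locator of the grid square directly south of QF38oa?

QF37ox

Latitude subsquare a = 0; −1 → -1, wraps to 23 = x, carry into square.
Latitude square 8; −1 → 7.
The longitude characters are unchanged.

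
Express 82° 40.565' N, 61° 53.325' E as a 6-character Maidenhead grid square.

MR02wq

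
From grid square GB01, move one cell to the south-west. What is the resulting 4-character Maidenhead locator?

Longitude square 0; −1 → -1, wraps to 9, carry into field.
Longitude field G = 6; −1 → 5 = F.
Latitude square 1; −1 → 0.

FB90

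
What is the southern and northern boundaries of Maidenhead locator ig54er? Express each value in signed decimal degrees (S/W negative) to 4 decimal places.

-25.2917, -25.2500

Field I=8, G=6: +8·20° lon, +6·10° lat → SW at lon -20°, lat -30°.
Square 5, 4: +5·2° lon, +4·1° lat → SW at lon -10°, lat -26°.
Subsquare e=4, r=17: +4·0.0833333° lon, +17·0.0416667° lat → SW at lon -9.66667°, lat -25.2917°.
Cell spans 0.0833333° lon × 0.0416667° lat.
south -25.2917, north -25.2500.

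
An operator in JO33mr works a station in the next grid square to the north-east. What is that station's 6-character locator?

JO33ns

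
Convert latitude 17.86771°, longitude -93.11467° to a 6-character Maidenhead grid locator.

Offset from 180°W / 90°S: lon 86.8853°, lat 107.8677°.
Field: lon ⌊86.8853/20⌋ = 4 → E; lat ⌊107.8677/10⌋ = 10 → K.
Square: lon ⌊6.8853/2⌋ = 3; lat ⌊7.8677/1⌋ = 7.
Subsquare: lon ⌊0.8853/0.0833333⌋ = 10 → k; lat ⌊0.8677/0.0416667⌋ = 20 → u.

EK37ku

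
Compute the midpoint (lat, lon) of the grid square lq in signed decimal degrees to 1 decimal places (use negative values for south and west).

Field L=11, Q=16: +11·20° lon, +16·10° lat → SW at lon 40°, lat 70°.
Cell spans 20° lon × 10° lat. Centre is SW corner plus half of each.
latitude 75.0, longitude 50.0.

75.0, 50.0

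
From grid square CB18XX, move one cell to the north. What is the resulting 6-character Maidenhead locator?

CB19xa

Latitude subsquare x = 23; +1 → 24, wraps to 0 = a, carry into square.
Latitude square 8; +1 → 9.
The longitude characters are unchanged.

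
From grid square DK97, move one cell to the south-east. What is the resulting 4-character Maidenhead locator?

EK06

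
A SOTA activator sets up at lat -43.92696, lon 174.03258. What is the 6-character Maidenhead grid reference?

Shift to the Maidenhead origin (180°W, 90°S): lon 354.0326, lat 46.0730.
Field (20°×10°, letters A–R): 354.0326/20 → 17 → R, 46.0730/10 → 4 → E; chars RE.
Square (2°×1°, digits 0–9): 14.0326/2 → 7, 6.0730/1 → 6; chars 76.
Subsquare (5′×2.5′, letters a–x): 0.0326/0.0833333 → 0 → a, 0.0730/0.0416667 → 1 → b; chars ab.

RE76ab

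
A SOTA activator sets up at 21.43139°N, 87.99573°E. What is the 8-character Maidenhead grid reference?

NL31xk93

Offset from 180°W / 90°S: lon 267.99573°, lat 111.43139°.
Field: 267.99573/20 → 13 → N, 111.43139/10 → 11 → L; chars NL.
Square: 7.99573/2 → 3, 1.43139/1 → 1; chars 31.
Subsquare: 1.99573/0.0833333 → 23 → x, 0.43139/0.0416667 → 10 → k; chars xk.
Extended square: 0.07906/0.00833333 → 9, 0.01472/0.00416667 → 3; chars 93.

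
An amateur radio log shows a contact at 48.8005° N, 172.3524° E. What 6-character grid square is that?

RN68et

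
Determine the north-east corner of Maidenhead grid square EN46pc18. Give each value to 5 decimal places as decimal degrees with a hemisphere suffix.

46.12083° N, 90.73333° W

Field E=4, N=13: +4·20° lon, +13·10° lat → SW at lon -100°, lat 40°.
Square 4, 6: +4·2° lon, +6·1° lat → SW at lon -92°, lat 46°.
Subsquare p=15, c=2: +15·0.0833333° lon, +2·0.0416667° lat → SW at lon -90.75°, lat 46.0833°.
Extended square 1, 8: +1·0.00833333° lon, +8·0.00416667° lat → SW at lon -90.7417°, lat 46.1167°.
Cell spans 0.00833333° lon × 0.00416667° lat. NE corner is SW corner plus one full cell.
latitude 46.12083° N, longitude 90.73333° W.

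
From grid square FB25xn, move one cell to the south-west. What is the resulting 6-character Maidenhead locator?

FB25wm

Longitude subsquare x = 23; −1 → 22 = w.
Latitude subsquare n = 13; −1 → 12 = m.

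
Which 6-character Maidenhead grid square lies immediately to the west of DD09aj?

CD99xj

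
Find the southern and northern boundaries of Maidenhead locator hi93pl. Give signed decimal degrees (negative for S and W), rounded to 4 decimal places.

-6.5417, -6.5000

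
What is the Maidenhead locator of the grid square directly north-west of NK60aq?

NK50xr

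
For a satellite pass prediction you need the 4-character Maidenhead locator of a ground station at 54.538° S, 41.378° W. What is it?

GD95

Shift to the Maidenhead origin (180°W, 90°S): lon 138.62, lat 35.46.
Field (20°×10°, letters A–R): lon ⌊138.62/20⌋ = 6 → G; lat ⌊35.46/10⌋ = 3 → D.
Square (2°×1°, digits 0–9): lon ⌊18.62/2⌋ = 9; lat ⌊5.46/1⌋ = 5.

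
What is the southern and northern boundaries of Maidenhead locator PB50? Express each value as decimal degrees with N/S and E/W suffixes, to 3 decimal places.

80.000° S, 79.000° S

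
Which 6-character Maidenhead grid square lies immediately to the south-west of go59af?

Longitude subsquare a = 0; −1 → -1, wraps to 23 = x, carry into square.
Longitude square 5; −1 → 4.
Latitude subsquare f = 5; −1 → 4 = e.

GO49xe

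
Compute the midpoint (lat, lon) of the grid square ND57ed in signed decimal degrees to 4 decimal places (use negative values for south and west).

-52.8542, 90.3750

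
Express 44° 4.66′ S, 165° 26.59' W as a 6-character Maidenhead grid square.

Offset from 180°W / 90°S: lon 14.5568°, lat 45.9223°.
Field: lon ⌊14.5568/20⌋ = 0 → A; lat ⌊45.9223/10⌋ = 4 → E.
Square: lon ⌊14.5568/2⌋ = 7; lat ⌊5.9223/1⌋ = 5.
Subsquare: lon ⌊0.5568/0.0833333⌋ = 6 → g; lat ⌊0.9223/0.0416667⌋ = 22 → w.

AE75gw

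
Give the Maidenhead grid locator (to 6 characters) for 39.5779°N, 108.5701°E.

OM49gn

Add 180° to longitude and 90° to latitude: 288.5701, 129.5779.
Field: 288.5701/20 → 14 → O, 129.5779/10 → 12 → M; chars OM.
Square: 8.5701/2 → 4, 9.5779/1 → 9; chars 49.
Subsquare: 0.5701/0.0833333 → 6 → g, 0.5779/0.0416667 → 13 → n; chars gn.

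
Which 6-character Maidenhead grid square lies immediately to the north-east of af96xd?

BF06ae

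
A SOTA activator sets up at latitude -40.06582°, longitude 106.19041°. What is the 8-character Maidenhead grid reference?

Offset from 180°W / 90°S: lon 286.19041°, lat 49.93418°.
Field (20°×10°, letters A–R): 286.19041/20 → 14 → O, 49.93418/10 → 4 → E; chars OE.
Square (2°×1°, digits 0–9): 6.19041/2 → 3, 9.93418/1 → 9; chars 39.
Subsquare (5′×2.5′, letters a–x): 0.19041/0.0833333 → 2 → c, 0.93418/0.0416667 → 22 → w; chars cw.
Extended square (30″×15″, digits 0–9): 0.02374/0.00833333 → 2, 0.01751/0.00416667 → 4; chars 24.

OE39cw24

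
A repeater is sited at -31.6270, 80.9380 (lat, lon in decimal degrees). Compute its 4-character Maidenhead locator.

Add 180° to longitude and 90° to latitude: 260.94, 58.37.
Field: lon ⌊260.94/20⌋ = 13 → N; lat ⌊58.37/10⌋ = 5 → F.
Square: lon ⌊0.94/2⌋ = 0; lat ⌊8.37/1⌋ = 8.

NF08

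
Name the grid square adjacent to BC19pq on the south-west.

Longitude subsquare p = 15; −1 → 14 = o.
Latitude subsquare q = 16; −1 → 15 = p.

BC19op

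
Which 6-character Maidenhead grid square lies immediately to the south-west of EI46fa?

EI45ex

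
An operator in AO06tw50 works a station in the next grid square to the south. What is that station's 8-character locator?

AO06tv59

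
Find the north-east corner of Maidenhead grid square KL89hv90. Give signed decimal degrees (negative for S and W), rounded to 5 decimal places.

29.87917, 36.66667

Field K=10, L=11: +10·20° lon, +11·10° lat → SW at lon 20°, lat 20°.
Square 8, 9: +8·2° lon, +9·1° lat → SW at lon 36°, lat 29°.
Subsquare h=7, v=21: +7·0.0833333° lon, +21·0.0416667° lat → SW at lon 36.5833°, lat 29.875°.
Extended square 9, 0: +9·0.00833333° lon, +0·0.00416667° lat → SW at lon 36.6583°, lat 29.875°.
Cell spans 0.00833333° lon × 0.00416667° lat. NE corner is SW corner plus one full cell.
latitude 29.87917, longitude 36.66667.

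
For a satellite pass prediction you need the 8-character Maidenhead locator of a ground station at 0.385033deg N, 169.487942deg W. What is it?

AJ50gj12

Offset from 180°W / 90°S: lon 10.51206°, lat 90.38503°.
Field: 10.51206/20 → 0 → A, 90.38503/10 → 9 → J; chars AJ.
Square: 10.51206/2 → 5, 0.38503/1 → 0; chars 50.
Subsquare: 0.51206/0.0833333 → 6 → g, 0.38503/0.0416667 → 9 → j; chars gj.
Extended square: 0.01206/0.00833333 → 1, 0.01003/0.00416667 → 2; chars 12.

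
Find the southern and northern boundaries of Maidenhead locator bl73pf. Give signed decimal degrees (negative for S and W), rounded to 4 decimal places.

23.2083, 23.2500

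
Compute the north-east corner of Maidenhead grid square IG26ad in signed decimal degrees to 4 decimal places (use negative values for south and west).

-23.8333, -15.9167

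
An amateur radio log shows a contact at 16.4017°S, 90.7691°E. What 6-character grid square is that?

NH53jo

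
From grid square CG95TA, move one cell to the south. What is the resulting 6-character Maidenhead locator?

Latitude subsquare a = 0; −1 → -1, wraps to 23 = x, carry into square.
Latitude square 5; −1 → 4.
The longitude characters are unchanged.

CG94tx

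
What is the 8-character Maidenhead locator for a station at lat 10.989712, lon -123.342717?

CK80hx87

Shift to the Maidenhead origin (180°W, 90°S): lon 56.65728, lat 100.98971.
Field: 56.65728/20 → 2 → C, 100.98971/10 → 10 → K; chars CK.
Square: 16.65728/2 → 8, 0.98971/1 → 0; chars 80.
Subsquare: 0.65728/0.0833333 → 7 → h, 0.98971/0.0416667 → 23 → x; chars hx.
Extended square: 0.07395/0.00833333 → 8, 0.03138/0.00416667 → 7; chars 87.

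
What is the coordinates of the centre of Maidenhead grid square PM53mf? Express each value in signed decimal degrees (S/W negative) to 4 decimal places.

33.2292, 131.0417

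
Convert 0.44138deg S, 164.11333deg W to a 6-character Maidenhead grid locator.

AI79wn

Add 180° to longitude and 90° to latitude: 15.8867, 89.5586.
Field: lon ⌊15.8867/20⌋ = 0 → A; lat ⌊89.5586/10⌋ = 8 → I.
Square: lon ⌊15.8867/2⌋ = 7; lat ⌊9.5586/1⌋ = 9.
Subsquare: lon ⌊1.8867/0.0833333⌋ = 22 → w; lat ⌊0.5586/0.0416667⌋ = 13 → n.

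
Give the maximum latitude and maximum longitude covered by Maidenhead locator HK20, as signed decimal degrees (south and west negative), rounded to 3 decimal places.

11.000, -34.000

Field H=7, K=10: +7·20° lon, +10·10° lat → SW at lon -40°, lat 10°.
Square 2, 0: +2·2° lon, +0·1° lat → SW at lon -36°, lat 10°.
Cell spans 2° lon × 1° lat. NE corner is SW corner plus one full cell.
latitude 11.000, longitude -34.000.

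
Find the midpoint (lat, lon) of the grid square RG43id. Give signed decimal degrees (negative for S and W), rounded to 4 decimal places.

-26.8542, 168.7083

Field R=17, G=6: +17·20° lon, +6·10° lat → SW at lon 160°, lat -30°.
Square 4, 3: +4·2° lon, +3·1° lat → SW at lon 168°, lat -27°.
Subsquare i=8, d=3: +8·0.0833333° lon, +3·0.0416667° lat → SW at lon 168.667°, lat -26.875°.
Cell spans 0.0833333° lon × 0.0416667° lat. Centre is SW corner plus half of each.
latitude -26.8542, longitude 168.7083.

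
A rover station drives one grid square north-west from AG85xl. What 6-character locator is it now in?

Longitude subsquare x = 23; −1 → 22 = w.
Latitude subsquare l = 11; +1 → 12 = m.

AG85wm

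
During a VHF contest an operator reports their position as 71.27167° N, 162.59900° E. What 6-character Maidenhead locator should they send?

RQ11hg

Offset from 180°W / 90°S: lon 342.5990°, lat 161.2717°.
Field: lon ⌊342.5990/20⌋ = 17 → R; lat ⌊161.2717/10⌋ = 16 → Q.
Square: lon ⌊2.5990/2⌋ = 1; lat ⌊1.2717/1⌋ = 1.
Subsquare: lon ⌊0.5990/0.0833333⌋ = 7 → h; lat ⌊0.2717/0.0416667⌋ = 6 → g.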